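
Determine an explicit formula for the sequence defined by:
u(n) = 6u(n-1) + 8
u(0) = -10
First-order linear non-homogeneous.
Homogeneous solution: u_h(n) = A·(6)^n.
Try constant particular solution u_p = K: K = 6K + 8 ⇒ K = - \frac{8}{5}.
General: u(n) = A·(6)^n - \frac{8}{5}.
Apply u(0) = -10: A - \frac{8}{5} = -10 ⇒ A = - \frac{42}{5}.
So u(n) = - \frac{42 \cdot 6^{n}}{5} - \frac{8}{5}.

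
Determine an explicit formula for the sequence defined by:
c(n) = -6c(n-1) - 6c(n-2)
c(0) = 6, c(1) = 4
Characteristic equation: x² + 6x + 6 = 0.
Discriminant Δ = (-6)² + 4·(-6) = 12.
Roots r₁,₂ = (-6 ± √12)/2, so r₁ = -3 + \sqrt{3}, r₂ = -3 - \sqrt{3}.
General solution: c(n) = A·r₁^n + B·r₂^n.
From the initial conditions, A + B = 6 and r₁A + r₂B = 4.
Since r₁ - r₂ = √12: A = (4 - (6)r₂)/√12 = 3 + \frac{11 \sqrt{3}}{3}, and B = 6 - A = 3 - \frac{11 \sqrt{3}}{3}.
So c(n) = \left(3 + \frac{11 \sqrt{3}}{3}\right)\left(-3 + \sqrt{3}\right)^n + \left(3 - \frac{11 \sqrt{3}}{3}\right)\left(-3 - \sqrt{3}\right)^n.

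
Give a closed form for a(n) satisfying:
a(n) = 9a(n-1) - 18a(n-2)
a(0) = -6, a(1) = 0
Characteristic equation: x² - 9x + 18 = 0, which factors as (x - (3))(x - (6)) = 0.
Roots r₁ = 3, r₂ = 6 (distinct).
General solution: a(n) = A·(3)^n + B·(6)^n.
From a(0) = -6: A + B = -6.
From a(1) = 0: 3A + 6B = 0.
Solving: A = -12, B = 6.
So a(n) = - 12 \cdot 3^{n} + 6 \cdot 6^{n}.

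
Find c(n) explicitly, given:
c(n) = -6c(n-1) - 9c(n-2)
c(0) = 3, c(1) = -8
Characteristic equation: x² + 6x + 9 = 0, which is (x - (-3))².
Repeated root r = -3.
General solution: c(n) = (A + Bn)·(-3)^n.
From c(0) = 3: A = 3.
From c(1) = -8: (A + B)·(-3) = -8 ⇒ B = - \frac{1}{3}.
So c(n) = \left(3 - \frac{n}{3}\right) \cdot (-3)^n.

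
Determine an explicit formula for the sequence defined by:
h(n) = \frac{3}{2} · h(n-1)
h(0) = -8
Pure geometric recurrence with ratio \frac{3}{2}.
By induction h(n) = h(0) · (\frac{3}{2})^n = - 8 \left(\frac{3}{2}\right)^{n}.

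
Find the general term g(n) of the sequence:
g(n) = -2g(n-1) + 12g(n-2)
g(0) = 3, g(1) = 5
Characteristic equation: x² + 2x - 12 = 0.
Discriminant Δ = (-2)² + 4·(12) = 52.
Roots r₁,₂ = (-2 ± √52)/2, so r₁ = -1 + \sqrt{13}, r₂ = - \sqrt{13} - 1.
General solution: g(n) = A·r₁^n + B·r₂^n.
From the initial conditions, A + B = 3 and r₁A + r₂B = 5.
Since r₁ - r₂ = √52: A = (5 - (3)r₂)/√52 = \frac{4 \sqrt{13}}{13} + \frac{3}{2}, and B = 3 - A = \frac{3}{2} - \frac{4 \sqrt{13}}{13}.
So g(n) = \left(\frac{4 \sqrt{13}}{13} + \frac{3}{2}\right)\left(-1 + \sqrt{13}\right)^n + \left(\frac{3}{2} - \frac{4 \sqrt{13}}{13}\right)\left(- \sqrt{13} - 1\right)^n.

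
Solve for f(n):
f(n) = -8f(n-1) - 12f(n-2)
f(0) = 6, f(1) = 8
Characteristic equation: x² + 8x + 12 = 0, which factors as (x - (-2))(x - (-6)) = 0.
Roots r₁ = -2, r₂ = -6 (distinct).
General solution: f(n) = A·(-2)^n + B·(-6)^n.
From f(0) = 6: A + B = 6.
From f(1) = 8: -2A - 6B = 8.
Solving: A = 11, B = -5.
So f(n) = 11 \left(-2\right)^{n} - 5 \left(-6\right)^{n}.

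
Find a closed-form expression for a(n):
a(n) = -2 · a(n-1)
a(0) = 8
Pure geometric recurrence with ratio -2.
By induction a(n) = a(0) · (-2)^n = 8 \left(-2\right)^{n}.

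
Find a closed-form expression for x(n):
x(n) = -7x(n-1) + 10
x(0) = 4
First-order linear non-homogeneous.
Homogeneous solution: x_h(n) = A·(-7)^n.
Try constant particular solution x_p = K: K = -7K + 10 ⇒ K = \frac{5}{4}.
General: x(n) = A·(-7)^n + \frac{5}{4}.
Apply x(0) = 4: A + \frac{5}{4} = 4 ⇒ A = \frac{11}{4}.
So x(n) = \frac{11 \left(-7\right)^{n}}{4} + \frac{5}{4}.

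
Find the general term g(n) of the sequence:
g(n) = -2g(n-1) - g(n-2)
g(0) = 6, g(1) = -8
Characteristic equation: x² + 2x + 1 = 0, which is (x - (-1))².
Repeated root r = -1.
General solution: g(n) = (A + Bn)·(-1)^n.
From g(0) = 6: A = 6.
From g(1) = -8: (A + B)·(-1) = -8 ⇒ B = 2.
So g(n) = \left(2 n + 6\right) \cdot (-1)^n.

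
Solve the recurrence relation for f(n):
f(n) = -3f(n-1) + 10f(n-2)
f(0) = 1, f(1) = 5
Characteristic equation: x² + 3x - 10 = 0, which factors as (x - (2))(x - (-5)) = 0.
Roots r₁ = 2, r₂ = -5 (distinct).
General solution: f(n) = A·(2)^n + B·(-5)^n.
From f(0) = 1: A + B = 1.
From f(1) = 5: 2A - 5B = 5.
Solving: A = \frac{10}{7}, B = - \frac{3}{7}.
So f(n) = - \frac{3 \left(-5\right)^{n}}{7} + \frac{10 \cdot 2^{n}}{7}.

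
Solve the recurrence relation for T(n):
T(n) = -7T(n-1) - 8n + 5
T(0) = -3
First-order linear with linear forcing.
Homogeneous solution: T_h(n) = A·(-7)^n.
Try particular T_p(n) = pn + q. Substituting:
  pn + q = -7(p(n-1) + q) - 8n + 5.
Matching the n-coefficient: p = -7p - 8 ⇒ p = -1.
Matching constants: q = 7p - 7q + 5 ⇒ q = - \frac{1}{4}.
General: T(n) = A·(-7)^n - n - \frac{1}{4}.
Apply T(0) = -3: A - \frac{1}{4} = -3 ⇒ A = - \frac{11}{4}.
So T(n) = - \frac{11 \left(-7\right)^{n}}{4} - n - \frac{1}{4}.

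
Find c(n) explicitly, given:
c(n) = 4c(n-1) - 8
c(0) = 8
First-order linear non-homogeneous.
Homogeneous solution: c_h(n) = A·(4)^n.
Try constant particular solution c_p = K: K = 4K - 8 ⇒ K = \frac{8}{3}.
General: c(n) = A·(4)^n + \frac{8}{3}.
Apply c(0) = 8: A + \frac{8}{3} = 8 ⇒ A = \frac{16}{3}.
So c(n) = \frac{16 \cdot 4^{n}}{3} + \frac{8}{3}.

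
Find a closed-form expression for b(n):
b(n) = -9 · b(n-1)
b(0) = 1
Pure geometric recurrence with ratio -9.
By induction b(n) = b(0) · (-9)^n = \left(-9\right)^{n}.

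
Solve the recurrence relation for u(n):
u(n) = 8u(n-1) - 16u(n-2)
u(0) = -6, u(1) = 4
Characteristic equation: x² - 8x + 16 = 0, which is (x - (4))².
Repeated root r = 4.
General solution: u(n) = (A + Bn)·(4)^n.
From u(0) = -6: A = -6.
From u(1) = 4: (A + B)·(4) = 4 ⇒ B = 7.
So u(n) = \left(7 n - 6\right) \cdot (4)^n.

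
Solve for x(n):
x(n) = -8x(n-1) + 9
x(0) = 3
First-order linear non-homogeneous.
Homogeneous solution: x_h(n) = A·(-8)^n.
Try constant particular solution x_p = K: K = -8K + 9 ⇒ K = 1.
General: x(n) = A·(-8)^n + 1.
Apply x(0) = 3: A + 1 = 3 ⇒ A = 2.
So x(n) = 2 \left(-8\right)^{n} + 1.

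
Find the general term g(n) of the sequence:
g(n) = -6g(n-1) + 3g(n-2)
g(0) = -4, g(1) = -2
Characteristic equation: x² + 6x - 3 = 0.
Discriminant Δ = (-6)² + 4·(3) = 48.
Roots r₁,₂ = (-6 ± √48)/2, so r₁ = -3 + 2 \sqrt{3}, r₂ = - 2 \sqrt{3} - 3.
General solution: g(n) = A·r₁^n + B·r₂^n.
From the initial conditions, A + B = -4 and r₁A + r₂B = -2.
Since r₁ - r₂ = √48: A = (-2 - (-4)r₂)/√48 = - \frac{7 \sqrt{3}}{6} - 2, and B = -4 - A = -2 + \frac{7 \sqrt{3}}{6}.
So g(n) = \left(- \frac{7 \sqrt{3}}{6} - 2\right)\left(-3 + 2 \sqrt{3}\right)^n + \left(-2 + \frac{7 \sqrt{3}}{6}\right)\left(- 2 \sqrt{3} - 3\right)^n.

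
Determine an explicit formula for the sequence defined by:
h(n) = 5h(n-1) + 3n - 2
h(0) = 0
First-order linear with linear forcing.
Homogeneous solution: h_h(n) = A·(5)^n.
Try particular h_p(n) = pn + q. Substituting:
  pn + q = 5(p(n-1) + q) + 3n - 2.
Matching the n-coefficient: p = 5p + 3 ⇒ p = - \frac{3}{4}.
Matching constants: q = -5p + 5q - 2 ⇒ q = - \frac{7}{16}.
General: h(n) = A·(5)^n - \frac{3 n}{4} - \frac{7}{16}.
Apply h(0) = 0: A - \frac{7}{16} = 0 ⇒ A = \frac{7}{16}.
So h(n) = \frac{7 \cdot 5^{n}}{16} - \frac{3 n}{4} - \frac{7}{16}.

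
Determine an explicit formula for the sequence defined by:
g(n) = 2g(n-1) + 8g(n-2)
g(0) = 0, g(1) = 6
Characteristic equation: x² - 2x - 8 = 0, which factors as (x - (-2))(x - (4)) = 0.
Roots r₁ = -2, r₂ = 4 (distinct).
General solution: g(n) = A·(-2)^n + B·(4)^n.
From g(0) = 0: A + B = 0.
From g(1) = 6: -2A + 4B = 6.
Solving: A = -1, B = 1.
So g(n) = - \left(-2\right)^{n} + 4^{n}.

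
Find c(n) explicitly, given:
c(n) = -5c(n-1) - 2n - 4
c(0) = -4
First-order linear with linear forcing.
Homogeneous solution: c_h(n) = A·(-5)^n.
Try particular c_p(n) = pn + q. Substituting:
  pn + q = -5(p(n-1) + q) - 2n - 4.
Matching the n-coefficient: p = -5p - 2 ⇒ p = - \frac{1}{3}.
Matching constants: q = 5p - 5q - 4 ⇒ q = - \frac{17}{18}.
General: c(n) = A·(-5)^n - \frac{n}{3} - \frac{17}{18}.
Apply c(0) = -4: A - \frac{17}{18} = -4 ⇒ A = - \frac{55}{18}.
So c(n) = - \frac{55 \left(-5\right)^{n}}{18} - \frac{n}{3} - \frac{17}{18}.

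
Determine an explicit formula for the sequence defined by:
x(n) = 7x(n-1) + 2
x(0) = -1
First-order linear non-homogeneous.
Homogeneous solution: x_h(n) = A·(7)^n.
Try constant particular solution x_p = K: K = 7K + 2 ⇒ K = - \frac{1}{3}.
General: x(n) = A·(7)^n - \frac{1}{3}.
Apply x(0) = -1: A - \frac{1}{3} = -1 ⇒ A = - \frac{2}{3}.
So x(n) = - \frac{2 \cdot 7^{n}}{3} - \frac{1}{3}.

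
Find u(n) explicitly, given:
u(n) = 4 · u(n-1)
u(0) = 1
Pure geometric recurrence with ratio 4.
By induction u(n) = u(0) · (4)^n = 4^{n}.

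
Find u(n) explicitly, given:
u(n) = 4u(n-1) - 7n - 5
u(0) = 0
First-order linear with linear forcing.
Homogeneous solution: u_h(n) = A·(4)^n.
Try particular u_p(n) = pn + q. Substituting:
  pn + q = 4(p(n-1) + q) - 7n - 5.
Matching the n-coefficient: p = 4p - 7 ⇒ p = \frac{7}{3}.
Matching constants: q = -4p + 4q - 5 ⇒ q = \frac{43}{9}.
General: u(n) = A·(4)^n + \frac{7 n}{3} + \frac{43}{9}.
Apply u(0) = 0: A + \frac{43}{9} = 0 ⇒ A = - \frac{43}{9}.
So u(n) = - \frac{43 \cdot 4^{n}}{9} + \frac{7 n}{3} + \frac{43}{9}.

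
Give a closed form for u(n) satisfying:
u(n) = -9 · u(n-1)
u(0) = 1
Pure geometric recurrence with ratio -9.
By induction u(n) = u(0) · (-9)^n = \left(-9\right)^{n}.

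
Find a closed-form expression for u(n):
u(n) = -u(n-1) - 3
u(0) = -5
First-order linear non-homogeneous.
Homogeneous solution: u_h(n) = A·(-1)^n.
Try constant particular solution u_p = K: K = -K - 3 ⇒ K = - \frac{3}{2}.
General: u(n) = A·(-1)^n - \frac{3}{2}.
Apply u(0) = -5: A - \frac{3}{2} = -5 ⇒ A = - \frac{7}{2}.
So u(n) = - \frac{7 \left(-1\right)^{n}}{2} - \frac{3}{2}.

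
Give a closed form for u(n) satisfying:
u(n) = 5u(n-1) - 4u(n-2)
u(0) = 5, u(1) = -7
Characteristic equation: x² - 5x + 4 = 0, which factors as (x - (4))(x - (1)) = 0.
Roots r₁ = 4, r₂ = 1 (distinct).
General solution: u(n) = A·(4)^n + B·(1)^n.
From u(0) = 5: A + B = 5.
From u(1) = -7: 4A + B = -7.
Solving: A = -4, B = 9.
So u(n) = 9 - 4 \cdot 4^{n}.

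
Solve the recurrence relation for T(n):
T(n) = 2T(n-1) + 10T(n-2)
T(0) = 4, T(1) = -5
Characteristic equation: x² - 2x - 10 = 0.
Discriminant Δ = (2)² + 4·(10) = 44.
Roots r₁,₂ = (2 ± √44)/2, so r₁ = 1 + \sqrt{11}, r₂ = 1 - \sqrt{11}.
General solution: T(n) = A·r₁^n + B·r₂^n.
From the initial conditions, A + B = 4 and r₁A + r₂B = -5.
Since r₁ - r₂ = √44: A = (-5 - (4)r₂)/√44 = 2 - \frac{9 \sqrt{11}}{22}, and B = 4 - A = \frac{9 \sqrt{11}}{22} + 2.
So T(n) = \left(2 - \frac{9 \sqrt{11}}{22}\right)\left(1 + \sqrt{11}\right)^n + \left(\frac{9 \sqrt{11}}{22} + 2\right)\left(1 - \sqrt{11}\right)^n.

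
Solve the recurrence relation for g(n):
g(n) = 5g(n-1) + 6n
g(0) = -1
First-order linear with linear forcing.
Homogeneous solution: g_h(n) = A·(5)^n.
Try particular g_p(n) = pn + q. Substituting:
  pn + q = 5(p(n-1) + q) + 6n.
Matching the n-coefficient: p = 5p + 6 ⇒ p = - \frac{3}{2}.
Matching constants: q = -5p + 5q ⇒ q = - \frac{15}{8}.
General: g(n) = A·(5)^n - \frac{3 n}{2} - \frac{15}{8}.
Apply g(0) = -1: A - \frac{15}{8} = -1 ⇒ A = \frac{7}{8}.
So g(n) = \frac{7 \cdot 5^{n}}{8} - \frac{3 n}{2} - \frac{15}{8}.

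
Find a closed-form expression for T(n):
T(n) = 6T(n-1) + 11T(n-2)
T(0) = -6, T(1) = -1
Characteristic equation: x² - 6x - 11 = 0.
Discriminant Δ = (6)² + 4·(11) = 80.
Roots r₁,₂ = (6 ± √80)/2, so r₁ = 3 + 2 \sqrt{5}, r₂ = 3 - 2 \sqrt{5}.
General solution: T(n) = A·r₁^n + B·r₂^n.
From the initial conditions, A + B = -6 and r₁A + r₂B = -1.
Since r₁ - r₂ = √80: A = (-1 - (-6)r₂)/√80 = -3 + \frac{17 \sqrt{5}}{20}, and B = -6 - A = -3 - \frac{17 \sqrt{5}}{20}.
So T(n) = \left(-3 + \frac{17 \sqrt{5}}{20}\right)\left(3 + 2 \sqrt{5}\right)^n + \left(-3 - \frac{17 \sqrt{5}}{20}\right)\left(3 - 2 \sqrt{5}\right)^n.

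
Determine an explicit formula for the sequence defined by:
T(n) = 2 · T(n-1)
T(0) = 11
Pure geometric recurrence with ratio 2.
By induction T(n) = T(0) · (2)^n = 11 \cdot 2^{n}.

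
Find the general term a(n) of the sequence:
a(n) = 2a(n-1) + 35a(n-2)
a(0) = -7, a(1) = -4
Characteristic equation: x² - 2x - 35 = 0, which factors as (x - (-5))(x - (7)) = 0.
Roots r₁ = -5, r₂ = 7 (distinct).
General solution: a(n) = A·(-5)^n + B·(7)^n.
From a(0) = -7: A + B = -7.
From a(1) = -4: -5A + 7B = -4.
Solving: A = - \frac{15}{4}, B = - \frac{13}{4}.
So a(n) = - \frac{15 \left(-5\right)^{n}}{4} - \frac{13 \cdot 7^{n}}{4}.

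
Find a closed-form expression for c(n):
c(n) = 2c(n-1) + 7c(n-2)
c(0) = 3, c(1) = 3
Characteristic equation: x² - 2x - 7 = 0.
Discriminant Δ = (2)² + 4·(7) = 32.
Roots r₁,₂ = (2 ± √32)/2, so r₁ = 1 + 2 \sqrt{2}, r₂ = 1 - 2 \sqrt{2}.
General solution: c(n) = A·r₁^n + B·r₂^n.
From the initial conditions, A + B = 3 and r₁A + r₂B = 3.
Since r₁ - r₂ = √32: A = (3 - (3)r₂)/√32 = \frac{3}{2}, and B = 3 - A = \frac{3}{2}.
So c(n) = \left(\frac{3}{2}\right)\left(1 + 2 \sqrt{2}\right)^n + \left(\frac{3}{2}\right)\left(1 - 2 \sqrt{2}\right)^n.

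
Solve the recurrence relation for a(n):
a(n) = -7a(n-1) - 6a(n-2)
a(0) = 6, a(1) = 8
Characteristic equation: x² + 7x + 6 = 0, which factors as (x - (-1))(x - (-6)) = 0.
Roots r₁ = -1, r₂ = -6 (distinct).
General solution: a(n) = A·(-1)^n + B·(-6)^n.
From a(0) = 6: A + B = 6.
From a(1) = 8: -A - 6B = 8.
Solving: A = \frac{44}{5}, B = - \frac{14}{5}.
So a(n) = \frac{44 \left(-1\right)^{n}}{5} - \frac{14 \left(-6\right)^{n}}{5}.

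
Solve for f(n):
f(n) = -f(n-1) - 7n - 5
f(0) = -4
First-order linear with linear forcing.
Homogeneous solution: f_h(n) = A·(-1)^n.
Try particular f_p(n) = pn + q. Substituting:
  pn + q = -(p(n-1) + q) - 7n - 5.
Matching the n-coefficient: p = -p - 7 ⇒ p = - \frac{7}{2}.
Matching constants: q = p - q - 5 ⇒ q = - \frac{17}{4}.
General: f(n) = A·(-1)^n - \frac{7 n}{2} - \frac{17}{4}.
Apply f(0) = -4: A - \frac{17}{4} = -4 ⇒ A = \frac{1}{4}.
So f(n) = \frac{\left(-1\right)^{n}}{4} - \frac{7 n}{2} - \frac{17}{4}.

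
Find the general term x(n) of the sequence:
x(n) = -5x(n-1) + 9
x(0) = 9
First-order linear non-homogeneous.
Homogeneous solution: x_h(n) = A·(-5)^n.
Try constant particular solution x_p = K: K = -5K + 9 ⇒ K = \frac{3}{2}.
General: x(n) = A·(-5)^n + \frac{3}{2}.
Apply x(0) = 9: A + \frac{3}{2} = 9 ⇒ A = \frac{15}{2}.
So x(n) = \frac{15 \left(-5\right)^{n}}{2} + \frac{3}{2}.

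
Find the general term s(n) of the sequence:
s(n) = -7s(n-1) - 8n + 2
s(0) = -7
First-order linear with linear forcing.
Homogeneous solution: s_h(n) = A·(-7)^n.
Try particular s_p(n) = pn + q. Substituting:
  pn + q = -7(p(n-1) + q) - 8n + 2.
Matching the n-coefficient: p = -7p - 8 ⇒ p = -1.
Matching constants: q = 7p - 7q + 2 ⇒ q = - \frac{5}{8}.
General: s(n) = A·(-7)^n - n - \frac{5}{8}.
Apply s(0) = -7: A - \frac{5}{8} = -7 ⇒ A = - \frac{51}{8}.
So s(n) = - \frac{51 \left(-7\right)^{n}}{8} - n - \frac{5}{8}.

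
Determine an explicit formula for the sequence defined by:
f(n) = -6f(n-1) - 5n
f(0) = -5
First-order linear with linear forcing.
Homogeneous solution: f_h(n) = A·(-6)^n.
Try particular f_p(n) = pn + q. Substituting:
  pn + q = -6(p(n-1) + q) - 5n.
Matching the n-coefficient: p = -6p - 5 ⇒ p = - \frac{5}{7}.
Matching constants: q = 6p - 6q ⇒ q = - \frac{30}{49}.
General: f(n) = A·(-6)^n - \frac{5 n}{7} - \frac{30}{49}.
Apply f(0) = -5: A - \frac{30}{49} = -5 ⇒ A = - \frac{215}{49}.
So f(n) = - \frac{215 \left(-6\right)^{n}}{49} - \frac{5 n}{7} - \frac{30}{49}.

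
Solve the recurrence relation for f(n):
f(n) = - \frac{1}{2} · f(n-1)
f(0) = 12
Pure geometric recurrence with ratio - \frac{1}{2}.
By induction f(n) = f(0) · (- \frac{1}{2})^n = 12 \left(- \frac{1}{2}\right)^{n}.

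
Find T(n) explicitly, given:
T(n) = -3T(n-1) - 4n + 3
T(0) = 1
First-order linear with linear forcing.
Homogeneous solution: T_h(n) = A·(-3)^n.
Try particular T_p(n) = pn + q. Substituting:
  pn + q = -3(p(n-1) + q) - 4n + 3.
Matching the n-coefficient: p = -3p - 4 ⇒ p = -1.
Matching constants: q = 3p - 3q + 3 ⇒ q = 0.
General: T(n) = A·(-3)^n - n + 0.
Apply T(0) = 1: A + 0 = 1 ⇒ A = 1.
So T(n) = \left(-3\right)^{n} - n.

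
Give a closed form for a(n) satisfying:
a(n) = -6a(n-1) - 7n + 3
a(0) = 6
First-order linear with linear forcing.
Homogeneous solution: a_h(n) = A·(-6)^n.
Try particular a_p(n) = pn + q. Substituting:
  pn + q = -6(p(n-1) + q) - 7n + 3.
Matching the n-coefficient: p = -6p - 7 ⇒ p = -1.
Matching constants: q = 6p - 6q + 3 ⇒ q = - \frac{3}{7}.
General: a(n) = A·(-6)^n - n - \frac{3}{7}.
Apply a(0) = 6: A - \frac{3}{7} = 6 ⇒ A = \frac{45}{7}.
So a(n) = \frac{45 \left(-6\right)^{n}}{7} - n - \frac{3}{7}.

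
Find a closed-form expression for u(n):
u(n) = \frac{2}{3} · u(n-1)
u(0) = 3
Pure geometric recurrence with ratio \frac{2}{3}.
By induction u(n) = u(0) · (\frac{2}{3})^n = 3 \left(\frac{2}{3}\right)^{n}.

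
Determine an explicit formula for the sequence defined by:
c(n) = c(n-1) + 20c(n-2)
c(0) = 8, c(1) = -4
Characteristic equation: x² - x - 20 = 0, which factors as (x - (5))(x - (-4)) = 0.
Roots r₁ = 5, r₂ = -4 (distinct).
General solution: c(n) = A·(5)^n + B·(-4)^n.
From c(0) = 8: A + B = 8.
From c(1) = -4: 5A - 4B = -4.
Solving: A = \frac{28}{9}, B = \frac{44}{9}.
So c(n) = \frac{44 \left(-4\right)^{n}}{9} + \frac{28 \cdot 5^{n}}{9}.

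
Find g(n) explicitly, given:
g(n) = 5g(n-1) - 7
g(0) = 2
First-order linear non-homogeneous.
Homogeneous solution: g_h(n) = A·(5)^n.
Try constant particular solution g_p = K: K = 5K - 7 ⇒ K = \frac{7}{4}.
General: g(n) = A·(5)^n + \frac{7}{4}.
Apply g(0) = 2: A + \frac{7}{4} = 2 ⇒ A = \frac{1}{4}.
So g(n) = \frac{5^{n}}{4} + \frac{7}{4}.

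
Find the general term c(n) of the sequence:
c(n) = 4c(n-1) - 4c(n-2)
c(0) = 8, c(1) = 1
Characteristic equation: x² - 4x + 4 = 0, which is (x - (2))².
Repeated root r = 2.
General solution: c(n) = (A + Bn)·(2)^n.
From c(0) = 8: A = 8.
From c(1) = 1: (A + B)·(2) = 1 ⇒ B = - \frac{15}{2}.
So c(n) = \left(8 - \frac{15 n}{2}\right) \cdot (2)^n.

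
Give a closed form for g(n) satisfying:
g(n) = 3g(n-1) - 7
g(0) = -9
First-order linear non-homogeneous.
Homogeneous solution: g_h(n) = A·(3)^n.
Try constant particular solution g_p = K: K = 3K - 7 ⇒ K = \frac{7}{2}.
General: g(n) = A·(3)^n + \frac{7}{2}.
Apply g(0) = -9: A + \frac{7}{2} = -9 ⇒ A = - \frac{25}{2}.
So g(n) = \frac{7}{2} - \frac{25 \cdot 3^{n}}{2}.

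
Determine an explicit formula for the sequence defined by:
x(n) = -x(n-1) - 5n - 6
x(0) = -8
First-order linear with linear forcing.
Homogeneous solution: x_h(n) = A·(-1)^n.
Try particular x_p(n) = pn + q. Substituting:
  pn + q = -(p(n-1) + q) - 5n - 6.
Matching the n-coefficient: p = -p - 5 ⇒ p = - \frac{5}{2}.
Matching constants: q = p - q - 6 ⇒ q = - \frac{17}{4}.
General: x(n) = A·(-1)^n - \frac{5 n}{2} - \frac{17}{4}.
Apply x(0) = -8: A - \frac{17}{4} = -8 ⇒ A = - \frac{15}{4}.
So x(n) = - \frac{15 \left(-1\right)^{n}}{4} - \frac{5 n}{2} - \frac{17}{4}.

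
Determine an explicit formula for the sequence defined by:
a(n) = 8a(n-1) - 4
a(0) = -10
First-order linear non-homogeneous.
Homogeneous solution: a_h(n) = A·(8)^n.
Try constant particular solution a_p = K: K = 8K - 4 ⇒ K = \frac{4}{7}.
General: a(n) = A·(8)^n + \frac{4}{7}.
Apply a(0) = -10: A + \frac{4}{7} = -10 ⇒ A = - \frac{74}{7}.
So a(n) = \frac{4}{7} - \frac{74 \cdot 8^{n}}{7}.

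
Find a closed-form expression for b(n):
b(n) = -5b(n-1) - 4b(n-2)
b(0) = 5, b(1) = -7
Characteristic equation: x² + 5x + 4 = 0, which factors as (x - (-4))(x - (-1)) = 0.
Roots r₁ = -4, r₂ = -1 (distinct).
General solution: b(n) = A·(-4)^n + B·(-1)^n.
From b(0) = 5: A + B = 5.
From b(1) = -7: -4A - B = -7.
Solving: A = \frac{2}{3}, B = \frac{13}{3}.
So b(n) = \frac{13 \left(-1\right)^{n}}{3} + \frac{2 \left(-4\right)^{n}}{3}.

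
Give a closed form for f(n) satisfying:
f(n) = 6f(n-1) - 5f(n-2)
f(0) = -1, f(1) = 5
Characteristic equation: x² - 6x + 5 = 0, which factors as (x - (1))(x - (5)) = 0.
Roots r₁ = 1, r₂ = 5 (distinct).
General solution: f(n) = A·(1)^n + B·(5)^n.
From f(0) = -1: A + B = -1.
From f(1) = 5: A + 5B = 5.
Solving: A = - \frac{5}{2}, B = \frac{3}{2}.
So f(n) = \frac{3 \cdot 5^{n}}{2} - \frac{5}{2}.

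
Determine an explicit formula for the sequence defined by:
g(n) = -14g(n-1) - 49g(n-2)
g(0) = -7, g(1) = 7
Characteristic equation: x² + 14x + 49 = 0, which is (x - (-7))².
Repeated root r = -7.
General solution: g(n) = (A + Bn)·(-7)^n.
From g(0) = -7: A = -7.
From g(1) = 7: (A + B)·(-7) = 7 ⇒ B = 6.
So g(n) = \left(6 n - 7\right) \cdot (-7)^n.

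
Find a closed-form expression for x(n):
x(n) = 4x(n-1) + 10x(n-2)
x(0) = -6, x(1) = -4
Characteristic equation: x² - 4x - 10 = 0.
Discriminant Δ = (4)² + 4·(10) = 56.
Roots r₁,₂ = (4 ± √56)/2, so r₁ = 2 + \sqrt{14}, r₂ = 2 - \sqrt{14}.
General solution: x(n) = A·r₁^n + B·r₂^n.
From the initial conditions, A + B = -6 and r₁A + r₂B = -4.
Since r₁ - r₂ = √56: A = (-4 - (-6)r₂)/√56 = -3 + \frac{2 \sqrt{14}}{7}, and B = -6 - A = -3 - \frac{2 \sqrt{14}}{7}.
So x(n) = \left(-3 + \frac{2 \sqrt{14}}{7}\right)\left(2 + \sqrt{14}\right)^n + \left(-3 - \frac{2 \sqrt{14}}{7}\right)\left(2 - \sqrt{14}\right)^n.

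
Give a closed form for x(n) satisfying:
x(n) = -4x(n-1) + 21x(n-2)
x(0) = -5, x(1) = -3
Characteristic equation: x² + 4x - 21 = 0, which factors as (x - (3))(x - (-7)) = 0.
Roots r₁ = 3, r₂ = -7 (distinct).
General solution: x(n) = A·(3)^n + B·(-7)^n.
From x(0) = -5: A + B = -5.
From x(1) = -3: 3A - 7B = -3.
Solving: A = - \frac{19}{5}, B = - \frac{6}{5}.
So x(n) = - \frac{6 \left(-7\right)^{n}}{5} - \frac{19 \cdot 3^{n}}{5}.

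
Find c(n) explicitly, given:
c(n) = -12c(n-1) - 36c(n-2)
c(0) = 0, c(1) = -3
Characteristic equation: x² + 12x + 36 = 0, which is (x - (-6))².
Repeated root r = -6.
General solution: c(n) = (A + Bn)·(-6)^n.
From c(0) = 0: A = 0.
From c(1) = -3: (A + B)·(-6) = -3 ⇒ B = \frac{1}{2}.
So c(n) = \left(\frac{n}{2}\right) \cdot (-6)^n.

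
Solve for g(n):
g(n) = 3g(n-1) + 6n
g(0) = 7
First-order linear with linear forcing.
Homogeneous solution: g_h(n) = A·(3)^n.
Try particular g_p(n) = pn + q. Substituting:
  pn + q = 3(p(n-1) + q) + 6n.
Matching the n-coefficient: p = 3p + 6 ⇒ p = -3.
Matching constants: q = -3p + 3q ⇒ q = - \frac{9}{2}.
General: g(n) = A·(3)^n - 3 n - \frac{9}{2}.
Apply g(0) = 7: A - \frac{9}{2} = 7 ⇒ A = \frac{23}{2}.
So g(n) = \frac{23 \cdot 3^{n}}{2} - 3 n - \frac{9}{2}.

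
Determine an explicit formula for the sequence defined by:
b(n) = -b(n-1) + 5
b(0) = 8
First-order linear non-homogeneous.
Homogeneous solution: b_h(n) = A·(-1)^n.
Try constant particular solution b_p = K: K = -K + 5 ⇒ K = \frac{5}{2}.
General: b(n) = A·(-1)^n + \frac{5}{2}.
Apply b(0) = 8: A + \frac{5}{2} = 8 ⇒ A = \frac{11}{2}.
So b(n) = \frac{11 \left(-1\right)^{n}}{2} + \frac{5}{2}.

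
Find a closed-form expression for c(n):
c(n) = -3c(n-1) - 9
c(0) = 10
First-order linear non-homogeneous.
Homogeneous solution: c_h(n) = A·(-3)^n.
Try constant particular solution c_p = K: K = -3K - 9 ⇒ K = - \frac{9}{4}.
General: c(n) = A·(-3)^n - \frac{9}{4}.
Apply c(0) = 10: A - \frac{9}{4} = 10 ⇒ A = \frac{49}{4}.
So c(n) = \frac{49 \left(-3\right)^{n}}{4} - \frac{9}{4}.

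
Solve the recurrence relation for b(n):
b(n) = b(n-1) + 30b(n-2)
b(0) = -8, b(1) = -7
Characteristic equation: x² - x - 30 = 0, which factors as (x - (6))(x - (-5)) = 0.
Roots r₁ = 6, r₂ = -5 (distinct).
General solution: b(n) = A·(6)^n + B·(-5)^n.
From b(0) = -8: A + B = -8.
From b(1) = -7: 6A - 5B = -7.
Solving: A = - \frac{47}{11}, B = - \frac{41}{11}.
So b(n) = - \frac{41 \left(-5\right)^{n}}{11} - \frac{47 \cdot 6^{n}}{11}.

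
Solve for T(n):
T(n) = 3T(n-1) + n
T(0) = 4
First-order linear with linear forcing.
Homogeneous solution: T_h(n) = A·(3)^n.
Try particular T_p(n) = pn + q. Substituting:
  pn + q = 3(p(n-1) + q) + n.
Matching the n-coefficient: p = 3p + 1 ⇒ p = - \frac{1}{2}.
Matching constants: q = -3p + 3q ⇒ q = - \frac{3}{4}.
General: T(n) = A·(3)^n - \frac{n}{2} - \frac{3}{4}.
Apply T(0) = 4: A - \frac{3}{4} = 4 ⇒ A = \frac{19}{4}.
So T(n) = \frac{19 \cdot 3^{n}}{4} - \frac{n}{2} - \frac{3}{4}.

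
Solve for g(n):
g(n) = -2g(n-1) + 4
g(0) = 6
First-order linear non-homogeneous.
Homogeneous solution: g_h(n) = A·(-2)^n.
Try constant particular solution g_p = K: K = -2K + 4 ⇒ K = \frac{4}{3}.
General: g(n) = A·(-2)^n + \frac{4}{3}.
Apply g(0) = 6: A + \frac{4}{3} = 6 ⇒ A = \frac{14}{3}.
So g(n) = \frac{14 \left(-2\right)^{n}}{3} + \frac{4}{3}.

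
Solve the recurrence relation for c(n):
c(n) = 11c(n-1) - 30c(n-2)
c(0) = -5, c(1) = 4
Characteristic equation: x² - 11x + 30 = 0, which factors as (x - (5))(x - (6)) = 0.
Roots r₁ = 5, r₂ = 6 (distinct).
General solution: c(n) = A·(5)^n + B·(6)^n.
From c(0) = -5: A + B = -5.
From c(1) = 4: 5A + 6B = 4.
Solving: A = -34, B = 29.
So c(n) = - 34 \cdot 5^{n} + 29 \cdot 6^{n}.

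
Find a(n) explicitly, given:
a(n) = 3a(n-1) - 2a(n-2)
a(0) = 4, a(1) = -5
Characteristic equation: x² - 3x + 2 = 0, which factors as (x - (1))(x - (2)) = 0.
Roots r₁ = 1, r₂ = 2 (distinct).
General solution: a(n) = A·(1)^n + B·(2)^n.
From a(0) = 4: A + B = 4.
From a(1) = -5: A + 2B = -5.
Solving: A = 13, B = -9.
So a(n) = 13 - 9 \cdot 2^{n}.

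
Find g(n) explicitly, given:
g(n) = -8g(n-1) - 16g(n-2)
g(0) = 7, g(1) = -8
Characteristic equation: x² + 8x + 16 = 0, which is (x - (-4))².
Repeated root r = -4.
General solution: g(n) = (A + Bn)·(-4)^n.
From g(0) = 7: A = 7.
From g(1) = -8: (A + B)·(-4) = -8 ⇒ B = -5.
So g(n) = \left(7 - 5 n\right) \cdot (-4)^n.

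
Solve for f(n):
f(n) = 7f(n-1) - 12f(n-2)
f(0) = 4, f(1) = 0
Characteristic equation: x² - 7x + 12 = 0, which factors as (x - (4))(x - (3)) = 0.
Roots r₁ = 4, r₂ = 3 (distinct).
General solution: f(n) = A·(4)^n + B·(3)^n.
From f(0) = 4: A + B = 4.
From f(1) = 0: 4A + 3B = 0.
Solving: A = -12, B = 16.
So f(n) = 16 \cdot 3^{n} - 12 \cdot 4^{n}.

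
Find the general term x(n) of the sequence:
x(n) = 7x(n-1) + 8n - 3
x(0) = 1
First-order linear with linear forcing.
Homogeneous solution: x_h(n) = A·(7)^n.
Try particular x_p(n) = pn + q. Substituting:
  pn + q = 7(p(n-1) + q) + 8n - 3.
Matching the n-coefficient: p = 7p + 8 ⇒ p = - \frac{4}{3}.
Matching constants: q = -7p + 7q - 3 ⇒ q = - \frac{19}{18}.
General: x(n) = A·(7)^n - \frac{4 n}{3} - \frac{19}{18}.
Apply x(0) = 1: A - \frac{19}{18} = 1 ⇒ A = \frac{37}{18}.
So x(n) = \frac{37 \cdot 7^{n}}{18} - \frac{4 n}{3} - \frac{19}{18}.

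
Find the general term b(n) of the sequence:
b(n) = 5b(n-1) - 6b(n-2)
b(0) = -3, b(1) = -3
Characteristic equation: x² - 5x + 6 = 0, which factors as (x - (3))(x - (2)) = 0.
Roots r₁ = 3, r₂ = 2 (distinct).
General solution: b(n) = A·(3)^n + B·(2)^n.
From b(0) = -3: A + B = -3.
From b(1) = -3: 3A + 2B = -3.
Solving: A = 3, B = -6.
So b(n) = - 6 \cdot 2^{n} + 3 \cdot 3^{n}.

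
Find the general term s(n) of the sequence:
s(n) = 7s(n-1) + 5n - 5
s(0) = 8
First-order linear with linear forcing.
Homogeneous solution: s_h(n) = A·(7)^n.
Try particular s_p(n) = pn + q. Substituting:
  pn + q = 7(p(n-1) + q) + 5n - 5.
Matching the n-coefficient: p = 7p + 5 ⇒ p = - \frac{5}{6}.
Matching constants: q = -7p + 7q - 5 ⇒ q = - \frac{5}{36}.
General: s(n) = A·(7)^n - \frac{5 n}{6} - \frac{5}{36}.
Apply s(0) = 8: A - \frac{5}{36} = 8 ⇒ A = \frac{293}{36}.
So s(n) = \frac{293 \cdot 7^{n}}{36} - \frac{5 n}{6} - \frac{5}{36}.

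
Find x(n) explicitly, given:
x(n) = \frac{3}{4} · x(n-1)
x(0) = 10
Pure geometric recurrence with ratio \frac{3}{4}.
By induction x(n) = x(0) · (\frac{3}{4})^n = 10 \left(\frac{3}{4}\right)^{n}.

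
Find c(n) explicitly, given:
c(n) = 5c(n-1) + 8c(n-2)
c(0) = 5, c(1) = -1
Characteristic equation: x² - 5x - 8 = 0.
Discriminant Δ = (5)² + 4·(8) = 57.
Roots r₁,₂ = (5 ± √57)/2, so r₁ = \frac{5}{2} + \frac{\sqrt{57}}{2}, r₂ = \frac{5}{2} - \frac{\sqrt{57}}{2}.
General solution: c(n) = A·r₁^n + B·r₂^n.
From the initial conditions, A + B = 5 and r₁A + r₂B = -1.
Since r₁ - r₂ = √57: A = (-1 - (5)r₂)/√57 = \frac{5}{2} - \frac{9 \sqrt{57}}{38}, and B = 5 - A = \frac{9 \sqrt{57}}{38} + \frac{5}{2}.
So c(n) = \left(\frac{5}{2} - \frac{9 \sqrt{57}}{38}\right)\left(\frac{5}{2} + \frac{\sqrt{57}}{2}\right)^n + \left(\frac{9 \sqrt{57}}{38} + \frac{5}{2}\right)\left(\frac{5}{2} - \frac{\sqrt{57}}{2}\right)^n.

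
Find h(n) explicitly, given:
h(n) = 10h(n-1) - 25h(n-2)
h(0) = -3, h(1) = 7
Characteristic equation: x² - 10x + 25 = 0, which is (x - (5))².
Repeated root r = 5.
General solution: h(n) = (A + Bn)·(5)^n.
From h(0) = -3: A = -3.
From h(1) = 7: (A + B)·(5) = 7 ⇒ B = \frac{22}{5}.
So h(n) = \left(\frac{22 n}{5} - 3\right) \cdot (5)^n.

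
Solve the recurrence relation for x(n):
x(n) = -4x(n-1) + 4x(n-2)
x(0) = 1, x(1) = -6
Characteristic equation: x² + 4x - 4 = 0.
Discriminant Δ = (-4)² + 4·(4) = 32.
Roots r₁,₂ = (-4 ± √32)/2, so r₁ = -2 + 2 \sqrt{2}, r₂ = - 2 \sqrt{2} - 2.
General solution: x(n) = A·r₁^n + B·r₂^n.
From the initial conditions, A + B = 1 and r₁A + r₂B = -6.
Since r₁ - r₂ = √32: A = (-6 - (1)r₂)/√32 = \frac{1}{2} - \frac{\sqrt{2}}{2}, and B = 1 - A = \frac{1}{2} + \frac{\sqrt{2}}{2}.
So x(n) = \left(\frac{1}{2} - \frac{\sqrt{2}}{2}\right)\left(-2 + 2 \sqrt{2}\right)^n + \left(\frac{1}{2} + \frac{\sqrt{2}}{2}\right)\left(- 2 \sqrt{2} - 2\right)^n.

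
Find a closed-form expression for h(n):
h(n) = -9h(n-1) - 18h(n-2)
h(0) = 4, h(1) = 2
Characteristic equation: x² + 9x + 18 = 0, which factors as (x - (-6))(x - (-3)) = 0.
Roots r₁ = -6, r₂ = -3 (distinct).
General solution: h(n) = A·(-6)^n + B·(-3)^n.
From h(0) = 4: A + B = 4.
From h(1) = 2: -6A - 3B = 2.
Solving: A = - \frac{14}{3}, B = \frac{26}{3}.
So h(n) = \frac{26 \left(-3\right)^{n}}{3} - \frac{14 \left(-6\right)^{n}}{3}.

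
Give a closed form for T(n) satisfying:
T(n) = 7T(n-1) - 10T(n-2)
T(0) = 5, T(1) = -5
Characteristic equation: x² - 7x + 10 = 0, which factors as (x - (2))(x - (5)) = 0.
Roots r₁ = 2, r₂ = 5 (distinct).
General solution: T(n) = A·(2)^n + B·(5)^n.
From T(0) = 5: A + B = 5.
From T(1) = -5: 2A + 5B = -5.
Solving: A = 10, B = -5.
So T(n) = 10 \cdot 2^{n} - 5 \cdot 5^{n}.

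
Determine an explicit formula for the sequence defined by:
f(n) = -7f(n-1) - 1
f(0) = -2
First-order linear non-homogeneous.
Homogeneous solution: f_h(n) = A·(-7)^n.
Try constant particular solution f_p = K: K = -7K - 1 ⇒ K = - \frac{1}{8}.
General: f(n) = A·(-7)^n - \frac{1}{8}.
Apply f(0) = -2: A - \frac{1}{8} = -2 ⇒ A = - \frac{15}{8}.
So f(n) = - \frac{15 \left(-7\right)^{n}}{8} - \frac{1}{8}.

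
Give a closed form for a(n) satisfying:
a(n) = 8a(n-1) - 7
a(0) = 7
First-order linear non-homogeneous.
Homogeneous solution: a_h(n) = A·(8)^n.
Try constant particular solution a_p = K: K = 8K - 7 ⇒ K = 1.
General: a(n) = A·(8)^n + 1.
Apply a(0) = 7: A + 1 = 7 ⇒ A = 6.
So a(n) = 6 \cdot 8^{n} + 1.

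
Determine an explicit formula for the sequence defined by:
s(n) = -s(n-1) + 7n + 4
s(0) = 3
First-order linear with linear forcing.
Homogeneous solution: s_h(n) = A·(-1)^n.
Try particular s_p(n) = pn + q. Substituting:
  pn + q = -(p(n-1) + q) + 7n + 4.
Matching the n-coefficient: p = -p + 7 ⇒ p = \frac{7}{2}.
Matching constants: q = p - q + 4 ⇒ q = \frac{15}{4}.
General: s(n) = A·(-1)^n + \frac{7 n}{2} + \frac{15}{4}.
Apply s(0) = 3: A + \frac{15}{4} = 3 ⇒ A = - \frac{3}{4}.
So s(n) = - \frac{3 \left(-1\right)^{n}}{4} + \frac{7 n}{2} + \frac{15}{4}.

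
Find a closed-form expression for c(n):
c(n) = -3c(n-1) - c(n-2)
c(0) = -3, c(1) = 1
Characteristic equation: x² + 3x + 1 = 0.
Discriminant Δ = (-3)² + 4·(-1) = 5.
Roots r₁,₂ = (-3 ± √5)/2, so r₁ = - \frac{3}{2} + \frac{\sqrt{5}}{2}, r₂ = - \frac{3}{2} - \frac{\sqrt{5}}{2}.
General solution: c(n) = A·r₁^n + B·r₂^n.
From the initial conditions, A + B = -3 and r₁A + r₂B = 1.
Since r₁ - r₂ = √5: A = (1 - (-3)r₂)/√5 = - \frac{7 \sqrt{5}}{10} - \frac{3}{2}, and B = -3 - A = - \frac{3}{2} + \frac{7 \sqrt{5}}{10}.
So c(n) = \left(- \frac{7 \sqrt{5}}{10} - \frac{3}{2}\right)\left(- \frac{3}{2} + \frac{\sqrt{5}}{2}\right)^n + \left(- \frac{3}{2} + \frac{7 \sqrt{5}}{10}\right)\left(- \frac{3}{2} - \frac{\sqrt{5}}{2}\right)^n.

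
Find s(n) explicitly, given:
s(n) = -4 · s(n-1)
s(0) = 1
Pure geometric recurrence with ratio -4.
By induction s(n) = s(0) · (-4)^n = \left(-4\right)^{n}.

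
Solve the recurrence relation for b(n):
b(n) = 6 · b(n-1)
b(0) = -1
Pure geometric recurrence with ratio 6.
By induction b(n) = b(0) · (6)^n = - 6^{n}.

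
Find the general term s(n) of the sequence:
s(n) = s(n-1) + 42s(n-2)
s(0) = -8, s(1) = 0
Characteristic equation: x² - x - 42 = 0, which factors as (x - (7))(x - (-6)) = 0.
Roots r₁ = 7, r₂ = -6 (distinct).
General solution: s(n) = A·(7)^n + B·(-6)^n.
From s(0) = -8: A + B = -8.
From s(1) = 0: 7A - 6B = 0.
Solving: A = - \frac{48}{13}, B = - \frac{56}{13}.
So s(n) = - \frac{56 \left(-6\right)^{n}}{13} - \frac{48 \cdot 7^{n}}{13}.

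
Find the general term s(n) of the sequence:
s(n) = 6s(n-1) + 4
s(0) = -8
First-order linear non-homogeneous.
Homogeneous solution: s_h(n) = A·(6)^n.
Try constant particular solution s_p = K: K = 6K + 4 ⇒ K = - \frac{4}{5}.
General: s(n) = A·(6)^n - \frac{4}{5}.
Apply s(0) = -8: A - \frac{4}{5} = -8 ⇒ A = - \frac{36}{5}.
So s(n) = - \frac{36 \cdot 6^{n}}{5} - \frac{4}{5}.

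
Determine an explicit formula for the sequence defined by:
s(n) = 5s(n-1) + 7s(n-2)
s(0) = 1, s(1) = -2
Characteristic equation: x² - 5x - 7 = 0.
Discriminant Δ = (5)² + 4·(7) = 53.
Roots r₁,₂ = (5 ± √53)/2, so r₁ = \frac{5}{2} + \frac{\sqrt{53}}{2}, r₂ = \frac{5}{2} - \frac{\sqrt{53}}{2}.
General solution: s(n) = A·r₁^n + B·r₂^n.
From the initial conditions, A + B = 1 and r₁A + r₂B = -2.
Since r₁ - r₂ = √53: A = (-2 - (1)r₂)/√53 = \frac{1}{2} - \frac{9 \sqrt{53}}{106}, and B = 1 - A = \frac{1}{2} + \frac{9 \sqrt{53}}{106}.
So s(n) = \left(\frac{1}{2} - \frac{9 \sqrt{53}}{106}\right)\left(\frac{5}{2} + \frac{\sqrt{53}}{2}\right)^n + \left(\frac{1}{2} + \frac{9 \sqrt{53}}{106}\right)\left(\frac{5}{2} - \frac{\sqrt{53}}{2}\right)^n.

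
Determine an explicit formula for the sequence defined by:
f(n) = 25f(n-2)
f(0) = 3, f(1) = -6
Characteristic equation: x² - 25 = 0, which factors as (x - (-5))(x - (5)) = 0.
Roots r₁ = -5, r₂ = 5 (distinct).
General solution: f(n) = A·(-5)^n + B·(5)^n.
From f(0) = 3: A + B = 3.
From f(1) = -6: -5A + 5B = -6.
Solving: A = \frac{21}{10}, B = \frac{9}{10}.
So f(n) = \frac{21 \left(-5\right)^{n}}{10} + \frac{9 \cdot 5^{n}}{10}.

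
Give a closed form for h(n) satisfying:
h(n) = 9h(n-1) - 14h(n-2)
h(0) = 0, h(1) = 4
Characteristic equation: x² - 9x + 14 = 0, which factors as (x - (2))(x - (7)) = 0.
Roots r₁ = 2, r₂ = 7 (distinct).
General solution: h(n) = A·(2)^n + B·(7)^n.
From h(0) = 0: A + B = 0.
From h(1) = 4: 2A + 7B = 4.
Solving: A = - \frac{4}{5}, B = \frac{4}{5}.
So h(n) = - \frac{4 \cdot 2^{n}}{5} + \frac{4 \cdot 7^{n}}{5}.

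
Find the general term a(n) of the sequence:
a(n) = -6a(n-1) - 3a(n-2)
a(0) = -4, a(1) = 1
Characteristic equation: x² + 6x + 3 = 0.
Discriminant Δ = (-6)² + 4·(-3) = 24.
Roots r₁,₂ = (-6 ± √24)/2, so r₁ = -3 + \sqrt{6}, r₂ = -3 - \sqrt{6}.
General solution: a(n) = A·r₁^n + B·r₂^n.
From the initial conditions, A + B = -4 and r₁A + r₂B = 1.
Since r₁ - r₂ = √24: A = (1 - (-4)r₂)/√24 = - \frac{11 \sqrt{6}}{12} - 2, and B = -4 - A = -2 + \frac{11 \sqrt{6}}{12}.
So a(n) = \left(- \frac{11 \sqrt{6}}{12} - 2\right)\left(-3 + \sqrt{6}\right)^n + \left(-2 + \frac{11 \sqrt{6}}{12}\right)\left(-3 - \sqrt{6}\right)^n.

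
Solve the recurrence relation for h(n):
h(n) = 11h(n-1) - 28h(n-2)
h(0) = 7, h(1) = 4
Characteristic equation: x² - 11x + 28 = 0, which factors as (x - (7))(x - (4)) = 0.
Roots r₁ = 7, r₂ = 4 (distinct).
General solution: h(n) = A·(7)^n + B·(4)^n.
From h(0) = 7: A + B = 7.
From h(1) = 4: 7A + 4B = 4.
Solving: A = -8, B = 15.
So h(n) = 15 \cdot 4^{n} - 8 \cdot 7^{n}.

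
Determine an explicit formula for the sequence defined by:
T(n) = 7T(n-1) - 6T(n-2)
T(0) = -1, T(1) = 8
Characteristic equation: x² - 7x + 6 = 0, which factors as (x - (1))(x - (6)) = 0.
Roots r₁ = 1, r₂ = 6 (distinct).
General solution: T(n) = A·(1)^n + B·(6)^n.
From T(0) = -1: A + B = -1.
From T(1) = 8: A + 6B = 8.
Solving: A = - \frac{14}{5}, B = \frac{9}{5}.
So T(n) = \frac{9 \cdot 6^{n}}{5} - \frac{14}{5}.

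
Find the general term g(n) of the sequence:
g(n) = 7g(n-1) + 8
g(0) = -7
First-order linear non-homogeneous.
Homogeneous solution: g_h(n) = A·(7)^n.
Try constant particular solution g_p = K: K = 7K + 8 ⇒ K = - \frac{4}{3}.
General: g(n) = A·(7)^n - \frac{4}{3}.
Apply g(0) = -7: A - \frac{4}{3} = -7 ⇒ A = - \frac{17}{3}.
So g(n) = - \frac{17 \cdot 7^{n}}{3} - \frac{4}{3}.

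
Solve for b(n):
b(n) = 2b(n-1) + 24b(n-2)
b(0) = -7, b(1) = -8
Characteristic equation: x² - 2x - 24 = 0, which factors as (x - (-4))(x - (6)) = 0.
Roots r₁ = -4, r₂ = 6 (distinct).
General solution: b(n) = A·(-4)^n + B·(6)^n.
From b(0) = -7: A + B = -7.
From b(1) = -8: -4A + 6B = -8.
Solving: A = - \frac{17}{5}, B = - \frac{18}{5}.
So b(n) = - \frac{17 \left(-4\right)^{n}}{5} - \frac{18 \cdot 6^{n}}{5}.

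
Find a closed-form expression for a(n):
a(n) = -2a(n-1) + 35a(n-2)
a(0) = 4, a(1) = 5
Characteristic equation: x² + 2x - 35 = 0, which factors as (x - (5))(x - (-7)) = 0.
Roots r₁ = 5, r₂ = -7 (distinct).
General solution: a(n) = A·(5)^n + B·(-7)^n.
From a(0) = 4: A + B = 4.
From a(1) = 5: 5A - 7B = 5.
Solving: A = \frac{11}{4}, B = \frac{5}{4}.
So a(n) = \frac{5 \left(-7\right)^{n}}{4} + \frac{11 \cdot 5^{n}}{4}.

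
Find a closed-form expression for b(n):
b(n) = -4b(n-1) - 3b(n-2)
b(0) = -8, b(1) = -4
Characteristic equation: x² + 4x + 3 = 0, which factors as (x - (-3))(x - (-1)) = 0.
Roots r₁ = -3, r₂ = -1 (distinct).
General solution: b(n) = A·(-3)^n + B·(-1)^n.
From b(0) = -8: A + B = -8.
From b(1) = -4: -3A - B = -4.
Solving: A = 6, B = -14.
So b(n) = - 14 \left(-1\right)^{n} + 6 \left(-3\right)^{n}.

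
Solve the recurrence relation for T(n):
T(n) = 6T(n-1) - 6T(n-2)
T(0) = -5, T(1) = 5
Characteristic equation: x² - 6x + 6 = 0.
Discriminant Δ = (6)² + 4·(-6) = 12.
Roots r₁,₂ = (6 ± √12)/2, so r₁ = \sqrt{3} + 3, r₂ = 3 - \sqrt{3}.
General solution: T(n) = A·r₁^n + B·r₂^n.
From the initial conditions, A + B = -5 and r₁A + r₂B = 5.
Since r₁ - r₂ = √12: A = (5 - (-5)r₂)/√12 = - \frac{5}{2} + \frac{10 \sqrt{3}}{3}, and B = -5 - A = - \frac{10 \sqrt{3}}{3} - \frac{5}{2}.
So T(n) = \left(- \frac{5}{2} + \frac{10 \sqrt{3}}{3}\right)\left(\sqrt{3} + 3\right)^n + \left(- \frac{10 \sqrt{3}}{3} - \frac{5}{2}\right)\left(3 - \sqrt{3}\right)^n.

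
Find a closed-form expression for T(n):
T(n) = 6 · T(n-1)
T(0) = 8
Pure geometric recurrence with ratio 6.
By induction T(n) = T(0) · (6)^n = 8 \cdot 6^{n}.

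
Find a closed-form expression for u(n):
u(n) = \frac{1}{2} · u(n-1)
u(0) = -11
Pure geometric recurrence with ratio \frac{1}{2}.
By induction u(n) = u(0) · (\frac{1}{2})^n = - 11 \cdot 2^{- n}.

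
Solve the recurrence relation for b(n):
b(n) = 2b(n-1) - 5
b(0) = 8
First-order linear non-homogeneous.
Homogeneous solution: b_h(n) = A·(2)^n.
Try constant particular solution b_p = K: K = 2K - 5 ⇒ K = 5.
General: b(n) = A·(2)^n + 5.
Apply b(0) = 8: A + 5 = 8 ⇒ A = 3.
So b(n) = 3 \cdot 2^{n} + 5.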